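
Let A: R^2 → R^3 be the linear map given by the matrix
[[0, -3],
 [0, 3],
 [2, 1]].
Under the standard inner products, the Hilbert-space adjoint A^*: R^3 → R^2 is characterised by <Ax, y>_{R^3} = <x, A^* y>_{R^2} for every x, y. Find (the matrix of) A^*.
A^* = A^T =
[[0, 0, 2],
 [-3, 3, 1]]

For real matrices with standard dot products, the defining identity <Ax, y> = <x, A^* y> gives (Ax)^T y = x^T (A^*) y, i.e. x^T A^T y = x^T (A^*) y. Since this holds for all x, y, we must have A^* = A^T. Therefore
A^* =
[[0, 0, 2],
 [-3, 3, 1]].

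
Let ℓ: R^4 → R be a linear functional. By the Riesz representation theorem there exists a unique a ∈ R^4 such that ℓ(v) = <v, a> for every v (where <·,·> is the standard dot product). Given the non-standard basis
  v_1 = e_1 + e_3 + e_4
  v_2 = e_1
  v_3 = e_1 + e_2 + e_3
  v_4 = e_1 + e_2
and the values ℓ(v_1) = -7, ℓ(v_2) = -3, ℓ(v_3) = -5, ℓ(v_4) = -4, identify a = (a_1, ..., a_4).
a = (-3, -1, -1, -3)

Write a = (a_1, ..., a_4) in the standard basis. For each basis vector v_i, ℓ(v_i) = <v_i, a> is a linear equation in the a_j's. Collect the n equations into a matrix system V a = ℓ, where row i of V is v_i (expressed in the standard basis). Since V is invertible (lower-triangular with 1s on the diagonal, up to permutation), solve by back-substitution:
  V =
[[1, 0, 1, 1],
 [1, 0, 0, 0],
 [1, 1, 1, 0],
 [1, 1, 0, 0]]
  V a = (-7, -3, -5, -4)
Solving gives a = (-3, -1, -1, -3).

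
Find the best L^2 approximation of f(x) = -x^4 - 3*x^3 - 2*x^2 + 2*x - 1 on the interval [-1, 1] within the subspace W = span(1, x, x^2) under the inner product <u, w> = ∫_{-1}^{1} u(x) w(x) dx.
g(x) = -20*x^2/7 + x/5 - 32/35

The best approximation g ∈ W is the orthogonal projection of f onto W. Writing g = a_0 + a_1 x + a_2 x^2, the coefficients solve the normal equations G · a = b where
  G_{ij} = <φ_i, φ_j> and b_i = <f, φ_i>, with φ_0 = 1, φ_1 = x, φ_2 = x^2.
G =
  [2, 0, 2/3]
  [0, 2/3, 0]
  [2/3, 0, 2/5],
b = (-56/15, 2/15, -184/105).
Solving gives a_0 = -32/35, a_1 = 1/5, a_2 = -20/7, so
  g(x) = -20*x^2/7 + x/5 - 32/35.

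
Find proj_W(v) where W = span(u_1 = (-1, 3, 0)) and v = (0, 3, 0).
proj_W(v) = (-9/10, 27/10, 0)

Set up U = [u_1 | ... | u_1] ∈ R^(3×1). The projector onto W = col(U) is P = U (U^T U)^(-1) U^T.
Compute U^T U =
  [10],
and U^T v = (9).
Solve U^T U · c = U^T v for the coefficients: c = (9/10). The projection is proj_W(v) = U c.
Check: (v - proj_W(v)) · u_1 = 0  (should be 0).
Result: proj_W(v) = (-9/10, 27/10, 0).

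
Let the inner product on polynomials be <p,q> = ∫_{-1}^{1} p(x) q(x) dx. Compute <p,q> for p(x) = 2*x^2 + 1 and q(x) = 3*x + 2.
<p,q> = 20/3

Expand the product: p(x)·q(x) = 6*x^3 + 4*x^2 + 3*x + 2.
∫_{-1}^{1} of each monomial x^k gives [2/(k+1) if k even, 0 if k odd]. Integrating term-by-term (or equivalently evaluating the antiderivative F(x) = 3*x^4/2 + 4*x^3/3 + 3*x^2/2 + 2*x at the endpoints):
  F(1) − F(−1) = 19/3 − (-1/3) = 20/3.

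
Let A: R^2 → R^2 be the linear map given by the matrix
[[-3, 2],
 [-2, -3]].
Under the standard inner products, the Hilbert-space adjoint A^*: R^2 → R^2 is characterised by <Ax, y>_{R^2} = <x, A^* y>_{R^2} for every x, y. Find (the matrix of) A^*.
A^* = A^T =
[[-3, -2],
 [2, -3]]

For real matrices with standard dot products, the defining identity <Ax, y> = <x, A^* y> gives (Ax)^T y = x^T (A^*) y, i.e. x^T A^T y = x^T (A^*) y. Since this holds for all x, y, we must have A^* = A^T. Therefore
A^* =
[[-3, -2],
 [2, -3]].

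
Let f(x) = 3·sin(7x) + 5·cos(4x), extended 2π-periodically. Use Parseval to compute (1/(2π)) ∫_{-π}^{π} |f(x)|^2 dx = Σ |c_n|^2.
Σ |c_n|^2 = 17

Expand |f|^2 and use orthogonality of {sin(nx), cos(mx)} on [-π, π]:
  ∫_{-π}^{π} sin(nx)^2 dx = π, ∫ cos(mx)^2 dx = π, and cross terms integrate to 0.
So ∫_{-π}^{π} f(x)^2 dx = 3^2 · π + 5^2 · π = (9 + 25)π.
Divide by 2π: (9 + 25)/2 = 17.
By Parseval, this equals Σ |c_n|^2.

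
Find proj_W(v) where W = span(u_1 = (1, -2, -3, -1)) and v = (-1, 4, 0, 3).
proj_W(v) = (-4/5, 8/5, 12/5, 4/5)

Set up U = [u_1 | ... | u_1] ∈ R^(4×1). The projector onto W = col(U) is P = U (U^T U)^(-1) U^T.
Compute U^T U =
  [15],
and U^T v = (-12).
Solve U^T U · c = U^T v for the coefficients: c = (-4/5). The projection is proj_W(v) = U c.
Check: (v - proj_W(v)) · u_1 = 0  (should be 0).
Result: proj_W(v) = (-4/5, 8/5, 12/5, 4/5).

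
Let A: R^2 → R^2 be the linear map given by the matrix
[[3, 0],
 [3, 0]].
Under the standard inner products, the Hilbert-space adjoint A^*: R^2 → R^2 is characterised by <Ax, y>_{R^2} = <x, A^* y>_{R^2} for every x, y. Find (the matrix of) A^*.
A^* = A^T =
[[3, 3],
 [0, 0]]

For real matrices with standard dot products, the defining identity <Ax, y> = <x, A^* y> gives (Ax)^T y = x^T (A^*) y, i.e. x^T A^T y = x^T (A^*) y. Since this holds for all x, y, we must have A^* = A^T. Therefore
A^* =
[[3, 3],
 [0, 0]].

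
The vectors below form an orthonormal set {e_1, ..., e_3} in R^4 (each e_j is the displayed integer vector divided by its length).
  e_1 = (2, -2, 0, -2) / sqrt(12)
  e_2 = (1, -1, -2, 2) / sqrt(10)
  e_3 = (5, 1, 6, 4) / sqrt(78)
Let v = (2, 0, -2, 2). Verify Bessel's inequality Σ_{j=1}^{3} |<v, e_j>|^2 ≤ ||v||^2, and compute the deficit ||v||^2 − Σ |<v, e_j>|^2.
Σ |<v, e_j>|^2 = 136/13; ||v||^2 = 12; deficit = 20/13

Write each e_j = u_j / sqrt(<u_j, u_j>) where u_j is the displayed integer vector. Then <v, e_j> = <v, u_j> / sqrt(<u_j, u_j>), so |<v, e_j>|^2 = <v, u_j>^2 / <u_j, u_j>.
Coefficients: <v, e_1> = 0/sqrt(12), <v, e_2> = 10/sqrt(10), <v, e_3> = 6/sqrt(78).
Square and sum: Σ |<v, e_j>|^2 = 136/13.
Compute ||v||^2 = v·v = 12.
Deficit = 12 − 136/13 = 20/13 ≥ 0, confirming Bessel's inequality. (The deficit equals ||v − Σ <v,e_j> e_j||^2, the squared distance from v to span{e_j}.)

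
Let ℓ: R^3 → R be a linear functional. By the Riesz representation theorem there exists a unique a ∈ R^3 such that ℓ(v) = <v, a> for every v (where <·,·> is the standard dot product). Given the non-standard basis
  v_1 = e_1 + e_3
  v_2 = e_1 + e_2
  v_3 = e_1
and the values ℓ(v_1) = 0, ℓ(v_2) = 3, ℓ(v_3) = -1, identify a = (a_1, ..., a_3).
a = (-1, 4, 1)

Write a = (a_1, ..., a_3) in the standard basis. For each basis vector v_i, ℓ(v_i) = <v_i, a> is a linear equation in the a_j's. Collect the n equations into a matrix system V a = ℓ, where row i of V is v_i (expressed in the standard basis). Since V is invertible (lower-triangular with 1s on the diagonal, up to permutation), solve by back-substitution:
  V =
[[1, 0, 1],
 [1, 1, 0],
 [1, 0, 0]]
  V a = (0, 3, -1)
Solving gives a = (-1, 4, 1).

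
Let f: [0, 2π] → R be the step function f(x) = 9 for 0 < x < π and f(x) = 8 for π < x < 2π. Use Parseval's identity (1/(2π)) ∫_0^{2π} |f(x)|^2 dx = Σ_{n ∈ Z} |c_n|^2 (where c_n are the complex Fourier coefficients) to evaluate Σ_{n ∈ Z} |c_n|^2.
Σ |c_n|^2 = 145/2

Parseval equates the L^2 energy of f (normalised by 1/(2π)) with the ℓ^2 sum of its Fourier coefficients: (1/(2π)) ∫_0^{2π} |f|^2 = Σ |c_n|^2.
Compute the left side: (1/(2π)) [∫_0^π 9^2 dx + ∫_π^{2π} 8^2 dx] = (1/(2π)) · (81π + 64π) = (81 + 64)/2 = 145/2.
So Σ_{n ∈ Z} |c_n|^2 = 145/2.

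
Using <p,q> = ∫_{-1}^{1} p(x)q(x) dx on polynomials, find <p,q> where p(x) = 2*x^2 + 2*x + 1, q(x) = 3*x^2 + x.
<p,q> = 86/15

Expand the product: p(x)·q(x) = 6*x^4 + 8*x^3 + 5*x^2 + x.
∫_{-1}^{1} of each monomial x^k gives [2/(k+1) if k even, 0 if k odd]. Integrating term-by-term (or equivalently evaluating the antiderivative F(x) = 6*x^5/5 + 2*x^4 + 5*x^3/3 + x^2/2 at the endpoints):
  F(1) − F(−1) = 161/30 − (-11/30) = 86/15.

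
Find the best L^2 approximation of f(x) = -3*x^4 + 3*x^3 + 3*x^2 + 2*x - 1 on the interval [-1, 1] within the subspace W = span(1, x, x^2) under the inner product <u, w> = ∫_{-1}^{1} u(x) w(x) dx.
g(x) = 3*x^2/7 + 19*x/5 - 26/35

The best approximation g ∈ W is the orthogonal projection of f onto W. Writing g = a_0 + a_1 x + a_2 x^2, the coefficients solve the normal equations G · a = b where
  G_{ij} = <φ_i, φ_j> and b_i = <f, φ_i>, with φ_0 = 1, φ_1 = x, φ_2 = x^2.
G =
  [2, 0, 2/3]
  [0, 2/3, 0]
  [2/3, 0, 2/5],
b = (-6/5, 38/15, -34/105).
Solving gives a_0 = -26/35, a_1 = 19/5, a_2 = 3/7, so
  g(x) = 3*x^2/7 + 19*x/5 - 26/35.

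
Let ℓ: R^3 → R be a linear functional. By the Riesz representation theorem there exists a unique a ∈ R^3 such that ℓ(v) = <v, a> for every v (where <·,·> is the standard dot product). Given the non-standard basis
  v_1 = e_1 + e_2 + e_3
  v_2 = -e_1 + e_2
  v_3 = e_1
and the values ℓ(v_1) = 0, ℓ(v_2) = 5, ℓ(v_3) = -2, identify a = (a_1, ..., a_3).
a = (-2, 3, -1)

Write a = (a_1, ..., a_3) in the standard basis. For each basis vector v_i, ℓ(v_i) = <v_i, a> is a linear equation in the a_j's. Collect the n equations into a matrix system V a = ℓ, where row i of V is v_i (expressed in the standard basis). Since V is invertible (lower-triangular with 1s on the diagonal, up to permutation), solve by back-substitution:
  V =
[[1, 1, 1],
 [-1, 1, 0],
 [1, 0, 0]]
  V a = (0, 5, -2)
Solving gives a = (-2, 3, -1).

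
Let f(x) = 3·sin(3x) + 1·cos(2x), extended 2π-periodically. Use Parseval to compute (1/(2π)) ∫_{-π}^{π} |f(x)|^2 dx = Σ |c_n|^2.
Σ |c_n|^2 = 5

Expand |f|^2 and use orthogonality of {sin(nx), cos(mx)} on [-π, π]:
  ∫_{-π}^{π} sin(nx)^2 dx = π, ∫ cos(mx)^2 dx = π, and cross terms integrate to 0.
So ∫_{-π}^{π} f(x)^2 dx = 3^2 · π + 1^2 · π = (9 + 1)π.
Divide by 2π: (9 + 1)/2 = 5.
By Parseval, this equals Σ |c_n|^2.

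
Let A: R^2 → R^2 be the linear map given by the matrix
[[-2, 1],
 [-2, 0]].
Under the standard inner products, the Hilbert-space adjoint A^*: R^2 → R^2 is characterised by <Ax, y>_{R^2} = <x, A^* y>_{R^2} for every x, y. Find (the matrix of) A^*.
A^* = A^T =
[[-2, -2],
 [1, 0]]

For real matrices with standard dot products, the defining identity <Ax, y> = <x, A^* y> gives (Ax)^T y = x^T (A^*) y, i.e. x^T A^T y = x^T (A^*) y. Since this holds for all x, y, we must have A^* = A^T. Therefore
A^* =
[[-2, -2],
 [1, 0]].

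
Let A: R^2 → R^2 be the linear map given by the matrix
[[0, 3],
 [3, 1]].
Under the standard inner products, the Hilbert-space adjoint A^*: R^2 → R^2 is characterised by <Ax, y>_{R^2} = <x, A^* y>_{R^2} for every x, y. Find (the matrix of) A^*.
A^* = A^T =
[[0, 3],
 [3, 1]]

For real matrices with standard dot products, the defining identity <Ax, y> = <x, A^* y> gives (Ax)^T y = x^T (A^*) y, i.e. x^T A^T y = x^T (A^*) y. Since this holds for all x, y, we must have A^* = A^T. Therefore
A^* =
[[0, 3],
 [3, 1]].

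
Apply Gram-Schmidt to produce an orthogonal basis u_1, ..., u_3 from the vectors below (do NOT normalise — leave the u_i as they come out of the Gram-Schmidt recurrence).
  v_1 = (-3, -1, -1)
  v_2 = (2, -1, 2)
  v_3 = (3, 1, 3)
Orthogonal basis:
  u_1 = (-3, -1, -1)
  u_2 = (1/11, -18/11, 15/11)
  u_3 = (-3/5, 4/5, 1)

Apply the Gram-Schmidt recurrence
  u_1 = v_1
  u_i = v_i − Σ_{j<i} ((v_i · u_j) / (u_j · u_j)) · u_j.

Step by step this gives:
  u_1 = (-3, -1, -1)
  u_2 = (1/11, -18/11, 15/11)
  u_3 = (-3/5, 4/5, 1)

Orthogonality check:
  u_2 · u_1 = 0 (should be 0)
  u_3 · u_1 = 0 (should be 0)
  u_3 · u_2 = 0 (should be 0)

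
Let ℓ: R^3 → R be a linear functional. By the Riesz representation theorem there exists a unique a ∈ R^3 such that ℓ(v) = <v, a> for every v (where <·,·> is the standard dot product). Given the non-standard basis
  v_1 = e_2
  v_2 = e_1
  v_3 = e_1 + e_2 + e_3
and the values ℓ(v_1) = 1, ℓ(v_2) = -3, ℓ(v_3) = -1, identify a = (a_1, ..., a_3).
a = (-3, 1, 1)

Write a = (a_1, ..., a_3) in the standard basis. For each basis vector v_i, ℓ(v_i) = <v_i, a> is a linear equation in the a_j's. Collect the n equations into a matrix system V a = ℓ, where row i of V is v_i (expressed in the standard basis). Since V is invertible (lower-triangular with 1s on the diagonal, up to permutation), solve by back-substitution:
  V =
[[0, 1, 0],
 [1, 0, 0],
 [1, 1, 1]]
  V a = (1, -3, -1)
Solving gives a = (-3, 1, 1).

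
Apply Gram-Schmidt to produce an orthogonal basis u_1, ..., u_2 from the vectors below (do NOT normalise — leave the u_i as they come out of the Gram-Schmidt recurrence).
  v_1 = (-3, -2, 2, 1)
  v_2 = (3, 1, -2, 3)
Orthogonal basis:
  u_1 = (-3, -2, 2, 1)
  u_2 = (1, -1/3, -2/3, 11/3)

Apply the Gram-Schmidt recurrence
  u_1 = v_1
  u_i = v_i − Σ_{j<i} ((v_i · u_j) / (u_j · u_j)) · u_j.

Step by step this gives:
  u_1 = (-3, -2, 2, 1)
  u_2 = (1, -1/3, -2/3, 11/3)

Orthogonality check:
  u_2 · u_1 = 0 (should be 0)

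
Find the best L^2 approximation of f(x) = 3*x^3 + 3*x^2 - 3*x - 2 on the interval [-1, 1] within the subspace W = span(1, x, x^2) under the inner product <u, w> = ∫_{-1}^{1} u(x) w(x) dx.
g(x) = 3*x^2 - 6*x/5 - 2

The best approximation g ∈ W is the orthogonal projection of f onto W. Writing g = a_0 + a_1 x + a_2 x^2, the coefficients solve the normal equations G · a = b where
  G_{ij} = <φ_i, φ_j> and b_i = <f, φ_i>, with φ_0 = 1, φ_1 = x, φ_2 = x^2.
G =
  [2, 0, 2/3]
  [0, 2/3, 0]
  [2/3, 0, 2/5],
b = (-2, -4/5, -2/15).
Solving gives a_0 = -2, a_1 = -6/5, a_2 = 3, so
  g(x) = 3*x^2 - 6*x/5 - 2.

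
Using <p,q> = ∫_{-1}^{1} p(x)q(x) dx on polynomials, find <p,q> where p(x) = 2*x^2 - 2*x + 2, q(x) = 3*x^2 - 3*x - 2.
<p,q> = -4/15

Expand the product: p(x)·q(x) = 6*x^4 - 12*x^3 + 8*x^2 - 2*x - 4.
∫_{-1}^{1} of each monomial x^k gives [2/(k+1) if k even, 0 if k odd]. Integrating term-by-term (or equivalently evaluating the antiderivative F(x) = 6*x^5/5 - 3*x^4 + 8*x^3/3 - x^2 - 4*x at the endpoints):
  F(1) − F(−1) = -62/15 − (-58/15) = -4/15.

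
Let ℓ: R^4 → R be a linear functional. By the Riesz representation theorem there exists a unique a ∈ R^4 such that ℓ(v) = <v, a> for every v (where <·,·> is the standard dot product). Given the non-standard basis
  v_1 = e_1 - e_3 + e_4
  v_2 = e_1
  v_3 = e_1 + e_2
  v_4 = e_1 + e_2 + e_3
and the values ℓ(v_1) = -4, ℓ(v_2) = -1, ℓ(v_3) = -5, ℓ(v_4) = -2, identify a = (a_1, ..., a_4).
a = (-1, -4, 3, 0)

Write a = (a_1, ..., a_4) in the standard basis. For each basis vector v_i, ℓ(v_i) = <v_i, a> is a linear equation in the a_j's. Collect the n equations into a matrix system V a = ℓ, where row i of V is v_i (expressed in the standard basis). Since V is invertible (lower-triangular with 1s on the diagonal, up to permutation), solve by back-substitution:
  V =
[[1, 0, -1, 1],
 [1, 0, 0, 0],
 [1, 1, 0, 0],
 [1, 1, 1, 0]]
  V a = (-4, -1, -5, -2)
Solving gives a = (-1, -4, 3, 0).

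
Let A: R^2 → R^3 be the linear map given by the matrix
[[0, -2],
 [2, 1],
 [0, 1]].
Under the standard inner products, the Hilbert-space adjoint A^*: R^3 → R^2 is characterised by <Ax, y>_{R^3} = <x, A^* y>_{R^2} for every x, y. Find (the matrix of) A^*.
A^* = A^T =
[[0, 2, 0],
 [-2, 1, 1]]

For real matrices with standard dot products, the defining identity <Ax, y> = <x, A^* y> gives (Ax)^T y = x^T (A^*) y, i.e. x^T A^T y = x^T (A^*) y. Since this holds for all x, y, we must have A^* = A^T. Therefore
A^* =
[[0, 2, 0],
 [-2, 1, 1]].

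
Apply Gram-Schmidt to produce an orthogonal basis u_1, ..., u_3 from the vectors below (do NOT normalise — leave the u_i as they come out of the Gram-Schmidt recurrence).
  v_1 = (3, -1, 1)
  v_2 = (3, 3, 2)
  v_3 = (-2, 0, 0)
Orthogonal basis:
  u_1 = (3, -1, 1)
  u_2 = (9/11, 41/11, 14/11)
  u_3 = (-25/89, -15/89, 60/89)

Apply the Gram-Schmidt recurrence
  u_1 = v_1
  u_i = v_i − Σ_{j<i} ((v_i · u_j) / (u_j · u_j)) · u_j.

Step by step this gives:
  u_1 = (3, -1, 1)
  u_2 = (9/11, 41/11, 14/11)
  u_3 = (-25/89, -15/89, 60/89)

Orthogonality check:
  u_2 · u_1 = 0 (should be 0)
  u_3 · u_1 = 0 (should be 0)
  u_3 · u_2 = 0 (should be 0)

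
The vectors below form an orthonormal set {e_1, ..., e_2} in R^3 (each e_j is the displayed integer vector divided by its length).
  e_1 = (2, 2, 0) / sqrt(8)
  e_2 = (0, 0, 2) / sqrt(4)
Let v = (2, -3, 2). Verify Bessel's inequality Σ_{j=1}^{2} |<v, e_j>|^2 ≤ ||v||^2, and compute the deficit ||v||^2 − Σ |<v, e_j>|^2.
Σ |<v, e_j>|^2 = 9/2; ||v||^2 = 17; deficit = 25/2

Write each e_j = u_j / sqrt(<u_j, u_j>) where u_j is the displayed integer vector. Then <v, e_j> = <v, u_j> / sqrt(<u_j, u_j>), so |<v, e_j>|^2 = <v, u_j>^2 / <u_j, u_j>.
Coefficients: <v, e_1> = -2/sqrt(8), <v, e_2> = 4/sqrt(4).
Square and sum: Σ |<v, e_j>|^2 = 9/2.
Compute ||v||^2 = v·v = 17.
Deficit = 17 − 9/2 = 25/2 ≥ 0, confirming Bessel's inequality. (The deficit equals ||v − Σ <v,e_j> e_j||^2, the squared distance from v to span{e_j}.)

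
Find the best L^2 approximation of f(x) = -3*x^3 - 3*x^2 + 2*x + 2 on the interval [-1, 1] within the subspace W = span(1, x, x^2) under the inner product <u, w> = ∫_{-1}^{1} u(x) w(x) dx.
g(x) = -3*x^2 + x/5 + 2

The best approximation g ∈ W is the orthogonal projection of f onto W. Writing g = a_0 + a_1 x + a_2 x^2, the coefficients solve the normal equations G · a = b where
  G_{ij} = <φ_i, φ_j> and b_i = <f, φ_i>, with φ_0 = 1, φ_1 = x, φ_2 = x^2.
G =
  [2, 0, 2/3]
  [0, 2/3, 0]
  [2/3, 0, 2/5],
b = (2, 2/15, 2/15).
Solving gives a_0 = 2, a_1 = 1/5, a_2 = -3, so
  g(x) = -3*x^2 + x/5 + 2.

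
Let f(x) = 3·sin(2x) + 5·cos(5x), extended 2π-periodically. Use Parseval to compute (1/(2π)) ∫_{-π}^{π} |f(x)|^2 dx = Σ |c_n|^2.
Σ |c_n|^2 = 17

Expand |f|^2 and use orthogonality of {sin(nx), cos(mx)} on [-π, π]:
  ∫_{-π}^{π} sin(nx)^2 dx = π, ∫ cos(mx)^2 dx = π, and cross terms integrate to 0.
So ∫_{-π}^{π} f(x)^2 dx = 3^2 · π + 5^2 · π = (9 + 25)π.
Divide by 2π: (9 + 25)/2 = 17.
By Parseval, this equals Σ |c_n|^2.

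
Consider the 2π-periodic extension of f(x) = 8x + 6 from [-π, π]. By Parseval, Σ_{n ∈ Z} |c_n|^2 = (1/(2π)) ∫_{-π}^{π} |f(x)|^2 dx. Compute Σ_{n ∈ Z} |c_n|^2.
Σ |c_n|^2 = 64π^2/3 + 36

Expand and integrate term by term over [-π, π]:
  ∫ (8x)^2 dx = 64·(2π^3/3); ∫ 2·8·(6)·x dx = 0 (odd integrand); ∫ 6^2 dx = 36·2π.
So (1/(2π)) ∫_{-π}^{π} (8x + 6)^2 dx = 64π^2/3 + 36 = 64π^2/3 + 36.
Parseval ⇒ Σ |c_n|^2 = 64π^2/3 + 36.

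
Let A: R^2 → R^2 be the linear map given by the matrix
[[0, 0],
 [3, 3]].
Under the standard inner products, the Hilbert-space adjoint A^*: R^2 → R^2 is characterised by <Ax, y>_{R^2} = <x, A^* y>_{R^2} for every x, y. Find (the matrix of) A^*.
A^* = A^T =
[[0, 3],
 [0, 3]]

For real matrices with standard dot products, the defining identity <Ax, y> = <x, A^* y> gives (Ax)^T y = x^T (A^*) y, i.e. x^T A^T y = x^T (A^*) y. Since this holds for all x, y, we must have A^* = A^T. Therefore
A^* =
[[0, 3],
 [0, 3]].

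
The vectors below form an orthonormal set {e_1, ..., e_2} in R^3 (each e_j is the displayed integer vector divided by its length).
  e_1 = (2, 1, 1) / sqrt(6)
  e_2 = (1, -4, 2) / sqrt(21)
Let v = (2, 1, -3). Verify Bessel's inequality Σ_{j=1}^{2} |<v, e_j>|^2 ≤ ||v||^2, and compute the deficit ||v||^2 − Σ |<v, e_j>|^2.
Σ |<v, e_j>|^2 = 26/7; ||v||^2 = 14; deficit = 72/7

Write each e_j = u_j / sqrt(<u_j, u_j>) where u_j is the displayed integer vector. Then <v, e_j> = <v, u_j> / sqrt(<u_j, u_j>), so |<v, e_j>|^2 = <v, u_j>^2 / <u_j, u_j>.
Coefficients: <v, e_1> = 2/sqrt(6), <v, e_2> = -8/sqrt(21).
Square and sum: Σ |<v, e_j>|^2 = 26/7.
Compute ||v||^2 = v·v = 14.
Deficit = 14 − 26/7 = 72/7 ≥ 0, confirming Bessel's inequality. (The deficit equals ||v − Σ <v,e_j> e_j||^2, the squared distance from v to span{e_j}.)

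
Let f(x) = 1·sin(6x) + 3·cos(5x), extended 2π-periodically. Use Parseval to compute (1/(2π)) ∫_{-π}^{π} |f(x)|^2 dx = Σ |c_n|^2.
Σ |c_n|^2 = 5

Expand |f|^2 and use orthogonality of {sin(nx), cos(mx)} on [-π, π]:
  ∫_{-π}^{π} sin(nx)^2 dx = π, ∫ cos(mx)^2 dx = π, and cross terms integrate to 0.
So ∫_{-π}^{π} f(x)^2 dx = 1^2 · π + 3^2 · π = (1 + 9)π.
Divide by 2π: (1 + 9)/2 = 5.
By Parseval, this equals Σ |c_n|^2.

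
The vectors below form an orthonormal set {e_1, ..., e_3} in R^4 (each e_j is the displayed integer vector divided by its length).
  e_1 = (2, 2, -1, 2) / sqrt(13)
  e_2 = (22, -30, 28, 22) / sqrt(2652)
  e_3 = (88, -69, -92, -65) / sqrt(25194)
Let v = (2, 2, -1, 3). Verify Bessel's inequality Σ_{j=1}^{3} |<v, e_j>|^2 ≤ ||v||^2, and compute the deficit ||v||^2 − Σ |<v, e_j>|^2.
Σ |<v, e_j>|^2 = 671/38; ||v||^2 = 18; deficit = 13/38

Write each e_j = u_j / sqrt(<u_j, u_j>) where u_j is the displayed integer vector. Then <v, e_j> = <v, u_j> / sqrt(<u_j, u_j>), so |<v, e_j>|^2 = <v, u_j>^2 / <u_j, u_j>.
Coefficients: <v, e_1> = 15/sqrt(13), <v, e_2> = 22/sqrt(2652), <v, e_3> = -65/sqrt(25194).
Square and sum: Σ |<v, e_j>|^2 = 671/38.
Compute ||v||^2 = v·v = 18.
Deficit = 18 − 671/38 = 13/38 ≥ 0, confirming Bessel's inequality. (The deficit equals ||v − Σ <v,e_j> e_j||^2, the squared distance from v to span{e_j}.)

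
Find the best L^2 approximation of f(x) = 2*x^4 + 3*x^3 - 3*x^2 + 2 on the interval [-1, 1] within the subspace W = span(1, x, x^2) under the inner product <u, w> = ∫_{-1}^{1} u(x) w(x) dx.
g(x) = -9*x^2/7 + 9*x/5 + 64/35

The best approximation g ∈ W is the orthogonal projection of f onto W. Writing g = a_0 + a_1 x + a_2 x^2, the coefficients solve the normal equations G · a = b where
  G_{ij} = <φ_i, φ_j> and b_i = <f, φ_i>, with φ_0 = 1, φ_1 = x, φ_2 = x^2.
G =
  [2, 0, 2/3]
  [0, 2/3, 0]
  [2/3, 0, 2/5],
b = (14/5, 6/5, 74/105).
Solving gives a_0 = 64/35, a_1 = 9/5, a_2 = -9/7, so
  g(x) = -9*x^2/7 + 9*x/5 + 64/35.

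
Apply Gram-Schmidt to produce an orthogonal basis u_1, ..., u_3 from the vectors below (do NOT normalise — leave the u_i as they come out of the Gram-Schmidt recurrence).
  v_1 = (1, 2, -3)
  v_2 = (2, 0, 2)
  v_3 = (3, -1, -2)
Orthogonal basis:
  u_1 = (1, 2, -3)
  u_2 = (16/7, 4/7, 8/7)
  u_3 = (7/6, -7/3, -7/6)

Apply the Gram-Schmidt recurrence
  u_1 = v_1
  u_i = v_i − Σ_{j<i} ((v_i · u_j) / (u_j · u_j)) · u_j.

Step by step this gives:
  u_1 = (1, 2, -3)
  u_2 = (16/7, 4/7, 8/7)
  u_3 = (7/6, -7/3, -7/6)

Orthogonality check:
  u_2 · u_1 = 0 (should be 0)
  u_3 · u_1 = 0 (should be 0)
  u_3 · u_2 = 0 (should be 0)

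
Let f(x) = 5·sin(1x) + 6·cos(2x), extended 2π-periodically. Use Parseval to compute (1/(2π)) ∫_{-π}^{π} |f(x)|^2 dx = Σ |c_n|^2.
Σ |c_n|^2 = 61/2

Expand |f|^2 and use orthogonality of {sin(nx), cos(mx)} on [-π, π]:
  ∫_{-π}^{π} sin(nx)^2 dx = π, ∫ cos(mx)^2 dx = π, and cross terms integrate to 0.
So ∫_{-π}^{π} f(x)^2 dx = 5^2 · π + 6^2 · π = (25 + 36)π.
Divide by 2π: (25 + 36)/2 = 61/2.
By Parseval, this equals Σ |c_n|^2.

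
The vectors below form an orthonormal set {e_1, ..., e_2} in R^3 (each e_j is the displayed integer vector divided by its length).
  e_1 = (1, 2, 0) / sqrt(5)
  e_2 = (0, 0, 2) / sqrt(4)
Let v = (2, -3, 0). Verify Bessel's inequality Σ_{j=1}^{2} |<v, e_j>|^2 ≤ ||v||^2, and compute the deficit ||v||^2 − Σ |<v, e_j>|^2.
Σ |<v, e_j>|^2 = 16/5; ||v||^2 = 13; deficit = 49/5

Write each e_j = u_j / sqrt(<u_j, u_j>) where u_j is the displayed integer vector. Then <v, e_j> = <v, u_j> / sqrt(<u_j, u_j>), so |<v, e_j>|^2 = <v, u_j>^2 / <u_j, u_j>.
Coefficients: <v, e_1> = -4/sqrt(5), <v, e_2> = 0/sqrt(4).
Square and sum: Σ |<v, e_j>|^2 = 16/5.
Compute ||v||^2 = v·v = 13.
Deficit = 13 − 16/5 = 49/5 ≥ 0, confirming Bessel's inequality. (The deficit equals ||v − Σ <v,e_j> e_j||^2, the squared distance from v to span{e_j}.)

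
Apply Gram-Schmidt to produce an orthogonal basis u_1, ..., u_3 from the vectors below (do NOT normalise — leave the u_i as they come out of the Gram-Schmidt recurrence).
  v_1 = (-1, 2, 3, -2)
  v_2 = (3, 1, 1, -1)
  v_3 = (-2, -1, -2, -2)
Orthogonal basis:
  u_1 = (-1, 2, 3, -2)
  u_2 = (29/9, 5/9, 1/3, -5/9)
  u_3 = (-21/100, -9/20, -147/100, -51/20)

Apply the Gram-Schmidt recurrence
  u_1 = v_1
  u_i = v_i − Σ_{j<i} ((v_i · u_j) / (u_j · u_j)) · u_j.

Step by step this gives:
  u_1 = (-1, 2, 3, -2)
  u_2 = (29/9, 5/9, 1/3, -5/9)
  u_3 = (-21/100, -9/20, -147/100, -51/20)

Orthogonality check:
  u_2 · u_1 = 0 (should be 0)
  u_3 · u_1 = 0 (should be 0)
  u_3 · u_2 = 0 (should be 0)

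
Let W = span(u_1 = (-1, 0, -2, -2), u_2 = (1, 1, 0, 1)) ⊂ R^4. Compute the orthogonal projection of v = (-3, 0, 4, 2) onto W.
proj_W(v) = (-1/3, -2, 10/3, 4/3)

Set up U = [u_1 | ... | u_2] ∈ R^(4×2). The projector onto W = col(U) is P = U (U^T U)^(-1) U^T.
Compute U^T U =
  [9, -3]
  [-3, 3],
and U^T v = (-9, -1).
Solve U^T U · c = U^T v for the coefficients: c = (-5/3, -2). The projection is proj_W(v) = U c.
Check: (v - proj_W(v)) · u_1 = 0  (should be 0).
Check: (v - proj_W(v)) · u_2 = 0  (should be 0).
Result: proj_W(v) = (-1/3, -2, 10/3, 4/3).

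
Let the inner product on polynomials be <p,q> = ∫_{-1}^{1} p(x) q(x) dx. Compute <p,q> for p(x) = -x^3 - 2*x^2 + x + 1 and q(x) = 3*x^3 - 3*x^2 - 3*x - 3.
<p,q> = -72/35

Expand the product: p(x)·q(x) = -3*x^6 - 3*x^5 + 12*x^4 + 9*x^3 - 6*x - 3.
∫_{-1}^{1} of each monomial x^k gives [2/(k+1) if k even, 0 if k odd]. Integrating term-by-term (or equivalently evaluating the antiderivative F(x) = -3*x^7/7 - x^6/2 + 12*x^5/5 + 9*x^4/4 - 3*x^2 - 3*x at the endpoints):
  F(1) − F(−1) = -319/140 − (-31/140) = -72/35.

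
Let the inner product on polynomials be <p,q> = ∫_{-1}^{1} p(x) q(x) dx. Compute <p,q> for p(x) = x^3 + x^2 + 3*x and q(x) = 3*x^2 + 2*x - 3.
<p,q> = 4

Expand the product: p(x)·q(x) = 3*x^5 + 5*x^4 + 8*x^3 + 3*x^2 - 9*x.
∫_{-1}^{1} of each monomial x^k gives [2/(k+1) if k even, 0 if k odd]. Integrating term-by-term (or equivalently evaluating the antiderivative F(x) = x^6/2 + x^5 + 2*x^4 + x^3 - 9*x^2/2 at the endpoints):
  F(1) − F(−1) = 0 − (-4) = 4.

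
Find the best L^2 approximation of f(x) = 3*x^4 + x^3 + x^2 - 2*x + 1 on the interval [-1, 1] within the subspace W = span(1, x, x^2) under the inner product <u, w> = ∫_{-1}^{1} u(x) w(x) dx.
g(x) = 25*x^2/7 - 7*x/5 + 26/35

The best approximation g ∈ W is the orthogonal projection of f onto W. Writing g = a_0 + a_1 x + a_2 x^2, the coefficients solve the normal equations G · a = b where
  G_{ij} = <φ_i, φ_j> and b_i = <f, φ_i>, with φ_0 = 1, φ_1 = x, φ_2 = x^2.
G =
  [2, 0, 2/3]
  [0, 2/3, 0]
  [2/3, 0, 2/5],
b = (58/15, -14/15, 202/105).
Solving gives a_0 = 26/35, a_1 = -7/5, a_2 = 25/7, so
  g(x) = 25*x^2/7 - 7*x/5 + 26/35.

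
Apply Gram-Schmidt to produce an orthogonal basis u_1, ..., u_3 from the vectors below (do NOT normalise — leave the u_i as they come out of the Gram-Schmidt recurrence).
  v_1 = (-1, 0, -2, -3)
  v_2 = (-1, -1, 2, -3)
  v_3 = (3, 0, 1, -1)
Orthogonal basis:
  u_1 = (-1, 0, -2, -3)
  u_2 = (-4/7, -1, 20/7, -12/7)
  u_3 = (260/87, 20/87, 5/87, -30/29)

Apply the Gram-Schmidt recurrence
  u_1 = v_1
  u_i = v_i − Σ_{j<i} ((v_i · u_j) / (u_j · u_j)) · u_j.

Step by step this gives:
  u_1 = (-1, 0, -2, -3)
  u_2 = (-4/7, -1, 20/7, -12/7)
  u_3 = (260/87, 20/87, 5/87, -30/29)

Orthogonality check:
  u_2 · u_1 = 0 (should be 0)
  u_3 · u_1 = 0 (should be 0)
  u_3 · u_2 = 0 (should be 0)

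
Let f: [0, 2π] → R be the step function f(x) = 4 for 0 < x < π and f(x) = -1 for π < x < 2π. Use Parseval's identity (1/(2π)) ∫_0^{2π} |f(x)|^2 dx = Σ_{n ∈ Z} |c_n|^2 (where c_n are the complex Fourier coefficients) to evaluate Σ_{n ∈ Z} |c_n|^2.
Σ |c_n|^2 = 17/2

Parseval equates the L^2 energy of f (normalised by 1/(2π)) with the ℓ^2 sum of its Fourier coefficients: (1/(2π)) ∫_0^{2π} |f|^2 = Σ |c_n|^2.
Compute the left side: (1/(2π)) [∫_0^π 4^2 dx + ∫_π^{2π} (-1)^2 dx] = (1/(2π)) · (16π + 1π) = (16 + 1)/2 = 17/2.
So Σ_{n ∈ Z} |c_n|^2 = 17/2.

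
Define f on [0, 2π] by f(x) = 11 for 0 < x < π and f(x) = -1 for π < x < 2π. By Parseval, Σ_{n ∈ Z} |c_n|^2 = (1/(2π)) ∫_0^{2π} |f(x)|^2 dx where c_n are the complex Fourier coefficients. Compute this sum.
Σ |c_n|^2 = 61

Parseval equates the L^2 energy of f (normalised by 1/(2π)) with the ℓ^2 sum of its Fourier coefficients: (1/(2π)) ∫_0^{2π} |f|^2 = Σ |c_n|^2.
Compute the left side: (1/(2π)) [∫_0^π 11^2 dx + ∫_π^{2π} (-1)^2 dx] = (1/(2π)) · (121π + 1π) = (121 + 1)/2 = 61.
So Σ_{n ∈ Z} |c_n|^2 = 61.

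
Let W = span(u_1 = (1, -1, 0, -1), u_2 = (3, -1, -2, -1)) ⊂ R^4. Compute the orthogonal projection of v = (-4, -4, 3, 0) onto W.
proj_W(v) = (-14/5, -7/5, 21/5, -7/5)

Set up U = [u_1 | ... | u_2] ∈ R^(4×2). The projector onto W = col(U) is P = U (U^T U)^(-1) U^T.
Compute U^T U =
  [3, 5]
  [5, 15],
and U^T v = (0, -14).
Solve U^T U · c = U^T v for the coefficients: c = (7/2, -21/10). The projection is proj_W(v) = U c.
Check: (v - proj_W(v)) · u_1 = 0  (should be 0).
Check: (v - proj_W(v)) · u_2 = 0  (should be 0).
Result: proj_W(v) = (-14/5, -7/5, 21/5, -7/5).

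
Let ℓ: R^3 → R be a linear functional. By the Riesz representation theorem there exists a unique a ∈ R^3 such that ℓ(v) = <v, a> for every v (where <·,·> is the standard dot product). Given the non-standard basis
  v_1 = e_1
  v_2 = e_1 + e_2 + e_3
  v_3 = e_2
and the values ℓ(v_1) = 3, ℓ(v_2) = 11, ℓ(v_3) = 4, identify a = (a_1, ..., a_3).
a = (3, 4, 4)

Write a = (a_1, ..., a_3) in the standard basis. For each basis vector v_i, ℓ(v_i) = <v_i, a> is a linear equation in the a_j's. Collect the n equations into a matrix system V a = ℓ, where row i of V is v_i (expressed in the standard basis). Since V is invertible (lower-triangular with 1s on the diagonal, up to permutation), solve by back-substitution:
  V =
[[1, 0, 0],
 [1, 1, 1],
 [0, 1, 0]]
  V a = (3, 11, 4)
Solving gives a = (3, 4, 4).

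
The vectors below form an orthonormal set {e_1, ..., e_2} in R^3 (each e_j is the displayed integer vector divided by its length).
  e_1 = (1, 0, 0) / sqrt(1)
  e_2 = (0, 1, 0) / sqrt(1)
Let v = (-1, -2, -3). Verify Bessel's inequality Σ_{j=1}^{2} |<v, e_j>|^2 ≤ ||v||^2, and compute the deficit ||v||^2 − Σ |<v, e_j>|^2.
Σ |<v, e_j>|^2 = 5; ||v||^2 = 14; deficit = 9

Write each e_j = u_j / sqrt(<u_j, u_j>) where u_j is the displayed integer vector. Then <v, e_j> = <v, u_j> / sqrt(<u_j, u_j>), so |<v, e_j>|^2 = <v, u_j>^2 / <u_j, u_j>.
Coefficients: <v, e_1> = -1/sqrt(1), <v, e_2> = -2/sqrt(1).
Square and sum: Σ |<v, e_j>|^2 = 5.
Compute ||v||^2 = v·v = 14.
Deficit = 14 − 5 = 9 ≥ 0, confirming Bessel's inequality. (The deficit equals ||v − Σ <v,e_j> e_j||^2, the squared distance from v to span{e_j}.)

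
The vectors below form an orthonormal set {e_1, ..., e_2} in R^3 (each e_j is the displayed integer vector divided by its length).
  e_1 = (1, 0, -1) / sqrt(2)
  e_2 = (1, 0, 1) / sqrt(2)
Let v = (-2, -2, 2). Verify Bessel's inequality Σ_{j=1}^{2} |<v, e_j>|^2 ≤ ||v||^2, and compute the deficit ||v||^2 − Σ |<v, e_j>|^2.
Σ |<v, e_j>|^2 = 8; ||v||^2 = 12; deficit = 4

Write each e_j = u_j / sqrt(<u_j, u_j>) where u_j is the displayed integer vector. Then <v, e_j> = <v, u_j> / sqrt(<u_j, u_j>), so |<v, e_j>|^2 = <v, u_j>^2 / <u_j, u_j>.
Coefficients: <v, e_1> = -4/sqrt(2), <v, e_2> = 0/sqrt(2).
Square and sum: Σ |<v, e_j>|^2 = 8.
Compute ||v||^2 = v·v = 12.
Deficit = 12 − 8 = 4 ≥ 0, confirming Bessel's inequality. (The deficit equals ||v − Σ <v,e_j> e_j||^2, the squared distance from v to span{e_j}.)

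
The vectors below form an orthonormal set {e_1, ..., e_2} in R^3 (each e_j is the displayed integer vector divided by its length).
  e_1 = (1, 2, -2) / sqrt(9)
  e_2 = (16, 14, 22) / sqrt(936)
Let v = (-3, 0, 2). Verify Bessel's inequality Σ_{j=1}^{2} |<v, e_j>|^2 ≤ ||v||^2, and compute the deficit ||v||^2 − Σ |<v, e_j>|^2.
Σ |<v, e_j>|^2 = 71/13; ||v||^2 = 13; deficit = 98/13

Write each e_j = u_j / sqrt(<u_j, u_j>) where u_j is the displayed integer vector. Then <v, e_j> = <v, u_j> / sqrt(<u_j, u_j>), so |<v, e_j>|^2 = <v, u_j>^2 / <u_j, u_j>.
Coefficients: <v, e_1> = -7/sqrt(9), <v, e_2> = -4/sqrt(936).
Square and sum: Σ |<v, e_j>|^2 = 71/13.
Compute ||v||^2 = v·v = 13.
Deficit = 13 − 71/13 = 98/13 ≥ 0, confirming Bessel's inequality. (The deficit equals ||v − Σ <v,e_j> e_j||^2, the squared distance from v to span{e_j}.)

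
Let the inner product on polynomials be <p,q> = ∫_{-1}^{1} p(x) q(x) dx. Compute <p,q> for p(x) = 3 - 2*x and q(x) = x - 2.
<p,q> = -40/3

Expand the product: p(x)·q(x) = -2*x^2 + 7*x - 6.
∫_{-1}^{1} of each monomial x^k gives [2/(k+1) if k even, 0 if k odd]. Integrating term-by-term (or equivalently evaluating the antiderivative F(x) = -2*x^3/3 + 7*x^2/2 - 6*x at the endpoints):
  F(1) − F(−1) = -19/6 − (61/6) = -40/3.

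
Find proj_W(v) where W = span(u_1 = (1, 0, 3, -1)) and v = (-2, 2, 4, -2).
proj_W(v) = (12/11, 0, 36/11, -12/11)

Set up U = [u_1 | ... | u_1] ∈ R^(4×1). The projector onto W = col(U) is P = U (U^T U)^(-1) U^T.
Compute U^T U =
  [11],
and U^T v = (12).
Solve U^T U · c = U^T v for the coefficients: c = (12/11). The projection is proj_W(v) = U c.
Check: (v - proj_W(v)) · u_1 = 0  (should be 0).
Result: proj_W(v) = (12/11, 0, 36/11, -12/11).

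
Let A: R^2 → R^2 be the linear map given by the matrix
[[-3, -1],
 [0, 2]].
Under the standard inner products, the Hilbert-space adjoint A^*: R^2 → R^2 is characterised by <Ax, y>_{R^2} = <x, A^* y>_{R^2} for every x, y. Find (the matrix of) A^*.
A^* = A^T =
[[-3, 0],
 [-1, 2]]

For real matrices with standard dot products, the defining identity <Ax, y> = <x, A^* y> gives (Ax)^T y = x^T (A^*) y, i.e. x^T A^T y = x^T (A^*) y. Since this holds for all x, y, we must have A^* = A^T. Therefore
A^* =
[[-3, 0],
 [-1, 2]].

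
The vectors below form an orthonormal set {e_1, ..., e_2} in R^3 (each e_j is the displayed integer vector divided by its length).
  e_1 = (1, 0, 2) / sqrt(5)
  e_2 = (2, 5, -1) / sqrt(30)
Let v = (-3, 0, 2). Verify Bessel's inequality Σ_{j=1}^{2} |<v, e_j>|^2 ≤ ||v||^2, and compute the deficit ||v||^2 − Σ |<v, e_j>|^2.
Σ |<v, e_j>|^2 = 7/3; ||v||^2 = 13; deficit = 32/3

Write each e_j = u_j / sqrt(<u_j, u_j>) where u_j is the displayed integer vector. Then <v, e_j> = <v, u_j> / sqrt(<u_j, u_j>), so |<v, e_j>|^2 = <v, u_j>^2 / <u_j, u_j>.
Coefficients: <v, e_1> = 1/sqrt(5), <v, e_2> = -8/sqrt(30).
Square and sum: Σ |<v, e_j>|^2 = 7/3.
Compute ||v||^2 = v·v = 13.
Deficit = 13 − 7/3 = 32/3 ≥ 0, confirming Bessel's inequality. (The deficit equals ||v − Σ <v,e_j> e_j||^2, the squared distance from v to span{e_j}.)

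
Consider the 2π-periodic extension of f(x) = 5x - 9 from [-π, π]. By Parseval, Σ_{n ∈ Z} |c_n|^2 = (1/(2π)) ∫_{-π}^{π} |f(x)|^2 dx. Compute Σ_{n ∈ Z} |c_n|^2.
Σ |c_n|^2 = 25π^2/3 + 81

Expand and integrate term by term over [-π, π]:
  ∫ (5x)^2 dx = 25·(2π^3/3); ∫ 2·5·(-9)·x dx = 0 (odd integrand); ∫ (-9)^2 dx = 81·2π.
So (1/(2π)) ∫_{-π}^{π} (5x - 9)^2 dx = 25π^2/3 + 81 = 25π^2/3 + 81.
Parseval ⇒ Σ |c_n|^2 = 25π^2/3 + 81.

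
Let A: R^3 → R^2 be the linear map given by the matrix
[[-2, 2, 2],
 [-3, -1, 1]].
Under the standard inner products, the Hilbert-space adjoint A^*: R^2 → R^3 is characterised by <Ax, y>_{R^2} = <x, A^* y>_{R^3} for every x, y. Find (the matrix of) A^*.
A^* = A^T =
[[-2, -3],
 [2, -1],
 [2, 1]]

For real matrices with standard dot products, the defining identity <Ax, y> = <x, A^* y> gives (Ax)^T y = x^T (A^*) y, i.e. x^T A^T y = x^T (A^*) y. Since this holds for all x, y, we must have A^* = A^T. Therefore
A^* =
[[-2, -3],
 [2, -1],
 [2, 1]].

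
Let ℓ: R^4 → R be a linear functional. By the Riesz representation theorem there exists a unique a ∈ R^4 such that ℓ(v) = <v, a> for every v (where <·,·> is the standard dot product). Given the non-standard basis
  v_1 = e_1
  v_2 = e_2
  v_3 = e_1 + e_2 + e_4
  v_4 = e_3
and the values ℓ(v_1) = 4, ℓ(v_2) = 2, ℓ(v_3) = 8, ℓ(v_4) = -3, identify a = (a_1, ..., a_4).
a = (4, 2, -3, 2)

Write a = (a_1, ..., a_4) in the standard basis. For each basis vector v_i, ℓ(v_i) = <v_i, a> is a linear equation in the a_j's. Collect the n equations into a matrix system V a = ℓ, where row i of V is v_i (expressed in the standard basis). Since V is invertible (lower-triangular with 1s on the diagonal, up to permutation), solve by back-substitution:
  V =
[[1, 0, 0, 0],
 [0, 1, 0, 0],
 [1, 1, 0, 1],
 [0, 0, 1, 0]]
  V a = (4, 2, 8, -3)
Solving gives a = (4, 2, -3, 2).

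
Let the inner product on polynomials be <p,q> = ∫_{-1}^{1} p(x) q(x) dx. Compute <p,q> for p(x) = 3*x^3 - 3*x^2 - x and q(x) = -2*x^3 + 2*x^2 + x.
<p,q> = -292/105

Expand the product: p(x)·q(x) = -6*x^6 + 12*x^5 - x^4 - 5*x^3 - x^2.
∫_{-1}^{1} of each monomial x^k gives [2/(k+1) if k even, 0 if k odd]. Integrating term-by-term (or equivalently evaluating the antiderivative F(x) = -6*x^7/7 + 2*x^6 - x^5/5 - 5*x^4/4 - x^3/3 at the endpoints):
  F(1) − F(−1) = -269/420 − (899/420) = -292/105.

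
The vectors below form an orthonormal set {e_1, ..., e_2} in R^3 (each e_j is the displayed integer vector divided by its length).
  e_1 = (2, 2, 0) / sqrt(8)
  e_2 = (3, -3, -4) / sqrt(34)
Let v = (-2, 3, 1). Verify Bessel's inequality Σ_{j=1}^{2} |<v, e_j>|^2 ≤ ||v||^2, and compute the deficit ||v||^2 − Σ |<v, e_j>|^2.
Σ |<v, e_j>|^2 = 189/17; ||v||^2 = 14; deficit = 49/17

Write each e_j = u_j / sqrt(<u_j, u_j>) where u_j is the displayed integer vector. Then <v, e_j> = <v, u_j> / sqrt(<u_j, u_j>), so |<v, e_j>|^2 = <v, u_j>^2 / <u_j, u_j>.
Coefficients: <v, e_1> = 2/sqrt(8), <v, e_2> = -19/sqrt(34).
Square and sum: Σ |<v, e_j>|^2 = 189/17.
Compute ||v||^2 = v·v = 14.
Deficit = 14 − 189/17 = 49/17 ≥ 0, confirming Bessel's inequality. (The deficit equals ||v − Σ <v,e_j> e_j||^2, the squared distance from v to span{e_j}.)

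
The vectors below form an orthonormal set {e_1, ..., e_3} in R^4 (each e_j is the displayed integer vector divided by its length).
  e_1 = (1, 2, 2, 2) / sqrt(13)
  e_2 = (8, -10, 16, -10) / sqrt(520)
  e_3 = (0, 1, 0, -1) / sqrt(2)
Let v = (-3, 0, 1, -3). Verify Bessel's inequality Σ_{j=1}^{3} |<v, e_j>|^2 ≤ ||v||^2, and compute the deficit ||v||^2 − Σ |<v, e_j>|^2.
Σ |<v, e_j>|^2 = 46/5; ||v||^2 = 19; deficit = 49/5

Write each e_j = u_j / sqrt(<u_j, u_j>) where u_j is the displayed integer vector. Then <v, e_j> = <v, u_j> / sqrt(<u_j, u_j>), so |<v, e_j>|^2 = <v, u_j>^2 / <u_j, u_j>.
Coefficients: <v, e_1> = -7/sqrt(13), <v, e_2> = 22/sqrt(520), <v, e_3> = 3/sqrt(2).
Square and sum: Σ |<v, e_j>|^2 = 46/5.
Compute ||v||^2 = v·v = 19.
Deficit = 19 − 46/5 = 49/5 ≥ 0, confirming Bessel's inequality. (The deficit equals ||v − Σ <v,e_j> e_j||^2, the squared distance from v to span{e_j}.)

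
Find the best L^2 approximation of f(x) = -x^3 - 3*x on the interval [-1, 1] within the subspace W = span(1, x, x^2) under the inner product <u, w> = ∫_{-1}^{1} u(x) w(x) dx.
g(x) = -18*x/5

The best approximation g ∈ W is the orthogonal projection of f onto W. Writing g = a_0 + a_1 x + a_2 x^2, the coefficients solve the normal equations G · a = b where
  G_{ij} = <φ_i, φ_j> and b_i = <f, φ_i>, with φ_0 = 1, φ_1 = x, φ_2 = x^2.
G =
  [2, 0, 2/3]
  [0, 2/3, 0]
  [2/3, 0, 2/5],
b = (0, -12/5, 0).
Solving gives a_0 = 0, a_1 = -18/5, a_2 = 0, so
  g(x) = -18*x/5.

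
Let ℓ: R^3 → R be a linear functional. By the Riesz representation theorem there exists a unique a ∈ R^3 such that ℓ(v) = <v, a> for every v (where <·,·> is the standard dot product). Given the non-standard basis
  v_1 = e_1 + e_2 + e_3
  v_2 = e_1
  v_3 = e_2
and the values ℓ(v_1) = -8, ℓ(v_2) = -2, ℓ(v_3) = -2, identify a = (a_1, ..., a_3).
a = (-2, -2, -4)

Write a = (a_1, ..., a_3) in the standard basis. For each basis vector v_i, ℓ(v_i) = <v_i, a> is a linear equation in the a_j's. Collect the n equations into a matrix system V a = ℓ, where row i of V is v_i (expressed in the standard basis). Since V is invertible (lower-triangular with 1s on the diagonal, up to permutation), solve by back-substitution:
  V =
[[1, 1, 1],
 [1, 0, 0],
 [0, 1, 0]]
  V a = (-8, -2, -2)
Solving gives a = (-2, -2, -4).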